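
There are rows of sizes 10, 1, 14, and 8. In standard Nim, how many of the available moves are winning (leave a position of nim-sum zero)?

3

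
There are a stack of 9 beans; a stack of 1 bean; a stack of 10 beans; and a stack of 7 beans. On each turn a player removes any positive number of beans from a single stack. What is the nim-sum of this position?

5

Compute the nim-sum pairwise:
9 ⊕ 1 = 8
8 ⊕ 10 = 2
2 ⊕ 7 = 5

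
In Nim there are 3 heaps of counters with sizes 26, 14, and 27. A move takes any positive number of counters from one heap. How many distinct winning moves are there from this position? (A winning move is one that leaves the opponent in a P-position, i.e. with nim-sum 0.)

Nim-sum: 26 ^ 14 ^ 27 = 15.
The overall nim-sum is X = 15. A heap of size p has a winning move iff p XOR X < p (reduce it to p XOR X).
  26: 26 XOR 15 = 21 < 26 — winning move (to 21).
  14: 14 XOR 15 = 1 < 14 — winning move (to 1).
  27: 27 XOR 15 = 20 < 27 — winning move (to 20).
That gives 3 winning moves.

3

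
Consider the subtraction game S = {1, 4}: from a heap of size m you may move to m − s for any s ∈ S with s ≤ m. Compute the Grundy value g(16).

Grundy values for subtraction set {1, 4}:
k:     0  1  2  3  4  5  6  7  8  9 10 11 12 13 14 15 16
g(k):  0  1  0  1  2  0  1  0  1  2  0  1  0  1  2  0  1
So g(16) = 1.

1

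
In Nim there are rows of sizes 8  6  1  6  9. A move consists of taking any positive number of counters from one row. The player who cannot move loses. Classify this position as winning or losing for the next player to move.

Losing position

Compute the nim-sum pairwise:
8 XOR 6 = 14
14 XOR 1 = 15
15 XOR 6 = 9
9 XOR 9 = 0
The nim-sum is 0, so this is a P-position: the player to move is in a losing position under optimal play.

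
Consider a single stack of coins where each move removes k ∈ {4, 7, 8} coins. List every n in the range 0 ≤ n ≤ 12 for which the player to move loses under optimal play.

0, 1, 2, 3, 12

Build the Grundy sequence with g(k) = mex{g(k−s) : s ∈ {4, 7, 8}, s ≤ k}:
g(0) = mex{} = 0
g(1) = mex{} = 0
g(2) = mex{} = 0
g(3) = mex{} = 0
g(4) = mex{0} = 1
g(5) = mex{0} = 1
g(6) = mex{0} = 1
g(7) = mex{0} = 1
g(8) = mex{0,1} = 2
g(9) = mex{0,1} = 2
g(10) = mex{0,1} = 2
g(11) = mex{0,1} = 2
g(12) = mex{1,2} = 0
The P-positions (g = 0) in 0..12 are 0, 1, 2, 3, 12.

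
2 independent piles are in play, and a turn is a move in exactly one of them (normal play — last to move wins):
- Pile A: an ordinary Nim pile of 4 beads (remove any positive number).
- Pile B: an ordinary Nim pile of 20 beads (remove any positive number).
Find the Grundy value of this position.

16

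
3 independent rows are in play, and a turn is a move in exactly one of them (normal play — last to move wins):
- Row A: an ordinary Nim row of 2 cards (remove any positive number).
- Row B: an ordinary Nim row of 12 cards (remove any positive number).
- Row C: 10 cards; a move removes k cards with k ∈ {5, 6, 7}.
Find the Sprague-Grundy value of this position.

12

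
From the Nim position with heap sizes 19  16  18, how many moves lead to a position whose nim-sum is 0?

In binary:
  10011  (19)
  10000  (16)
  10010  (18)
  -----
  10001  (17)
The overall nim-sum is X = 17. A heap of size p has a winning move iff p XOR X < p (reduce it to p XOR X).
  19: 19 XOR 17 = 2 < 19 — winning move (to 2).
  16: 16 XOR 17 = 1 < 16 — winning move (to 1).
  18: 18 XOR 17 = 3 < 18 — winning move (to 3).
That gives 3 winning moves.

3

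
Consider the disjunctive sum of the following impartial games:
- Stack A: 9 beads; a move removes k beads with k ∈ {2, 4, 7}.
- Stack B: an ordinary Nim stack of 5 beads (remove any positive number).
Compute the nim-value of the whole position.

Build the Grundy sequence for stack A with g(k) = mex{g(k−s) : s ∈ {2, 4, 7}, s ≤ k}:
g(0) = mex{} = 0
g(1) = mex{} = 0
g(2) = mex{0} = 1
g(3) = mex{0} = 1
g(4) = mex{0,1} = 2
g(5) = mex{0,1} = 2
g(6) = mex{1,2} = 0
g(7) = mex{0,1,2} = 3
g(8) = mex{0,2} = 1
g(9) = mex{1,2,3} = 0
So g(9) = 0.
Stack B is a plain Nim stack of size 5, so its Grundy value is 5.
The value of a disjunctive sum is the nim-sum of the parts.
Combined value = 0 XOR 5 = 5.

5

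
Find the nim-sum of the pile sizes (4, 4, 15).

15

Compute the nim-sum pairwise:
4 ^ 4 = 0
0 ^ 15 = 15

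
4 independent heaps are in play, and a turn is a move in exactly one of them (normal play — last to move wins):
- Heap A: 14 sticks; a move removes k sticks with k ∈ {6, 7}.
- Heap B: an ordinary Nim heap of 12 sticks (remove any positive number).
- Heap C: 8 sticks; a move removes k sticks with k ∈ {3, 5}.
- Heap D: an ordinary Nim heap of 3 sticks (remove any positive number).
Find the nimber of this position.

Grundy values for heap A (subtraction set {6, 7}):
g(0) = mex{} = 0
g(1) = mex{} = 0
g(2) = mex{} = 0
g(3) = mex{} = 0
g(4) = mex{} = 0
g(5) = mex{} = 0
g(6) = mex{0} = 1
g(7) = mex{0} = 1
g(8) = mex{0} = 1
g(9) = mex{0} = 1
g(10) = mex{0} = 1
g(11) = mex{0} = 1
g(12) = mex{0,1} = 2
g(13) = mex{1} = 0
g(14) = mex{1} = 0
So g(14) = 0.
Heap B is a plain Nim heap of size 12, so its Grundy value is 12.
For heap C, compute g(0), g(1), … with moves {3, 5}:
k:     0  1  2  3  4  5  6  7  8
g(k):  0  0  0  1  1  1  2  2  0
So g(8) = 0.
Heap D is a plain Nim heap of size 3, so its Grundy value is 3.
By the Sprague-Grundy theorem, the Grundy value of a sum of independent games is the XOR of the component values.
Combined value = 0 ⊕ 12 ⊕ 0 ⊕ 3 = 15.

15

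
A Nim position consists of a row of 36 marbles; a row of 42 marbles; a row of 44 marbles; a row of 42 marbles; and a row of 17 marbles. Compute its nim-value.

25

Nim-sum: 36 XOR 42 XOR 44 XOR 42 XOR 17 = 25.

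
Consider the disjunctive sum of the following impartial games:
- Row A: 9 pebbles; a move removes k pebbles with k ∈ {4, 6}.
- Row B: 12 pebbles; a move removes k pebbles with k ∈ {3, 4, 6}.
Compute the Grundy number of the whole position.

3

Grundy values for row A (subtraction set {4, 6}):
k:     0  1  2  3  4  5  6  7  8  9
g(k):  0  0  0  0  1  1  1  1  2  2
So g(9) = 2.
For row B, compute g(0), g(1), … with moves {3, 4, 6}:
g(0) = mex{} = 0
g(1) = mex{} = 0
g(2) = mex{} = 0
g(3) = mex{0} = 1
g(4) = mex{0} = 1
g(5) = mex{0} = 1
g(6) = mex{0,1} = 2
g(7) = mex{0,1} = 2
g(8) = mex{0,1} = 2
g(9) = mex{1,2} = 0
g(10) = mex{1,2} = 0
g(11) = mex{1,2} = 0
g(12) = mex{0,2} = 1
So g(12) = 1.
By the Sprague-Grundy theorem, the Grundy value of a sum of independent games is the XOR of the component values.
Combined value = 2 XOR 1 = 3.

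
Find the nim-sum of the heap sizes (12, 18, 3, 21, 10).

2

Compute the nim-sum pairwise:
12 ^ 18 = 30
30 ^ 3 = 29
29 ^ 21 = 8
8 ^ 10 = 2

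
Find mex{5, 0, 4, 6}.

1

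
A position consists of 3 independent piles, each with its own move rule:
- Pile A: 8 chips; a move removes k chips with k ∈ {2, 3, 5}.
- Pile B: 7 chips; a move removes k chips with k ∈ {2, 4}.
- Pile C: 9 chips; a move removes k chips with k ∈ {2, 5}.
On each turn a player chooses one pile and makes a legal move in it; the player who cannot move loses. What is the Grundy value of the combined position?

Grundy values for pile A (subtraction set {2, 3, 5}):
g(0) = mex{} = 0
g(1) = mex{} = 0
g(2) = mex{0} = 1
g(3) = mex{0} = 1
g(4) = mex{0,1} = 2
g(5) = mex{0,1} = 2
g(6) = mex{0,1,2} = 3
g(7) = mex{1,2} = 0
g(8) = mex{1,2,3} = 0
So g(8) = 0.
Grundy values for pile B (subtraction set {2, 4}):
g(0) = mex{} = 0
g(1) = mex{} = 0
g(2) = mex{0} = 1
g(3) = mex{0} = 1
g(4) = mex{0,1} = 2
g(5) = mex{0,1} = 2
g(6) = mex{1,2} = 0
g(7) = mex{1,2} = 0
So g(7) = 0.
For pile C, compute g(0), g(1), … with moves {2, 5}:
k:     0  1  2  3  4  5  6  7  8  9
g(k):  0  0  1  1  0  2  1  0  0  1
So g(9) = 1.
The value of a disjunctive sum is the nim-sum of the parts.
Combined value = 0 ⊕ 0 ⊕ 1 = 1.

1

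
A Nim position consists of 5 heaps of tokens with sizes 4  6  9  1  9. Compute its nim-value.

Compute the nim-sum pairwise:
4 ⊕ 6 = 2
2 ⊕ 9 = 11
11 ⊕ 1 = 10
10 ⊕ 9 = 3

3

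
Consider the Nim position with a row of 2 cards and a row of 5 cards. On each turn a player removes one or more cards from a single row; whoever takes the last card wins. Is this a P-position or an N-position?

Nim-sum: 2 ^ 5 = 7.
The nim-sum is 7 ≠ 0, so this is an N-position: the player to move can win.

N-position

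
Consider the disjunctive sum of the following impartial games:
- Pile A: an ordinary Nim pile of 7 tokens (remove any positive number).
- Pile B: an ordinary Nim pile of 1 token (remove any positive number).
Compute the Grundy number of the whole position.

6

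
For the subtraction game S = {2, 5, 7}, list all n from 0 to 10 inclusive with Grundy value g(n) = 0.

0, 1, 4, 10

Build the Grundy sequence with g(k) = mex{g(k−s) : s ∈ {2, 5, 7}, s ≤ k}:
g(0) = mex{} = 0
g(1) = mex{} = 0
g(2) = mex{0} = 1
g(3) = mex{0} = 1
g(4) = mex{1} = 0
g(5) = mex{0,1} = 2
g(6) = mex{0} = 1
g(7) = mex{0,1,2} = 3
g(8) = mex{0,1} = 2
g(9) = mex{0,1,3} = 2
g(10) = mex{1,2} = 0
The P-positions (g = 0) in 0..10 are 0, 1, 4, 10.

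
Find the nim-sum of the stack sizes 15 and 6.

Nim-sum: 15 XOR 6 = 9.

9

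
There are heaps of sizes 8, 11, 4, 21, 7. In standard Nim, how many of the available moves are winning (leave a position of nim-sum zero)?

Nim-sum: 8 ⊕ 11 ⊕ 4 ⊕ 21 ⊕ 7 = 21.
The overall nim-sum is X = 21. A heap of size p has a winning move iff p XOR X < p (reduce it to p XOR X).
  8: 8 XOR 21 = 29 ≥ 8 — no move.
  11: 11 XOR 21 = 30 ≥ 11 — no move.
  4: 4 XOR 21 = 17 ≥ 4 — no move.
  21: 21 XOR 21 = 0 < 21 — winning move (to 0).
  7: 7 XOR 21 = 18 ≥ 7 — no move.
That gives 1 winning move.

1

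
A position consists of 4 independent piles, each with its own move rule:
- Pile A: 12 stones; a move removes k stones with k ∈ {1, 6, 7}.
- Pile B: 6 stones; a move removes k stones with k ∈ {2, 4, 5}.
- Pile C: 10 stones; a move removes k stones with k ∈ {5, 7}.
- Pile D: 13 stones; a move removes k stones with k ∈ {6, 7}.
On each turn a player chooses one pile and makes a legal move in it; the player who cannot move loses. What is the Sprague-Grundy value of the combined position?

1

Grundy values for pile A (subtraction set {1, 6, 7}):
k:     0  1  2  3  4  5  6  7  8  9 10 11 12
g(k):  0  1  0  1  0  1  2  3  2  3  2  3  0
So g(12) = 0.
Grundy values for pile B (subtraction set {2, 4, 5}):
g(0) = mex{} = 0
g(1) = mex{} = 0
g(2) = mex{0} = 1
g(3) = mex{0} = 1
g(4) = mex{0,1} = 2
g(5) = mex{0,1} = 2
g(6) = mex{0,1,2} = 3
So g(6) = 3.
Build the Grundy sequence for pile C with g(k) = mex{g(k−s) : s ∈ {5, 7}, s ≤ k}:
g(0) = mex{} = 0
g(1) = mex{} = 0
g(2) = mex{} = 0
g(3) = mex{} = 0
g(4) = mex{} = 0
g(5) = mex{0} = 1
g(6) = mex{0} = 1
g(7) = mex{0} = 1
g(8) = mex{0} = 1
g(9) = mex{0} = 1
g(10) = mex{0,1} = 2
So g(10) = 2.
Build the Grundy sequence for pile D with g(k) = mex{g(k−s) : s ∈ {6, 7}, s ≤ k}:
g(0) = mex{} = 0
g(1) = mex{} = 0
g(2) = mex{} = 0
g(3) = mex{} = 0
g(4) = mex{} = 0
g(5) = mex{} = 0
g(6) = mex{0} = 1
g(7) = mex{0} = 1
g(8) = mex{0} = 1
g(9) = mex{0} = 1
g(10) = mex{0} = 1
g(11) = mex{0} = 1
g(12) = mex{0,1} = 2
g(13) = mex{1} = 0
So g(13) = 0.
The value of a disjunctive sum is the nim-sum of the parts.
Combined value = 0 ⊕ 3 ⊕ 2 ⊕ 0 = 1.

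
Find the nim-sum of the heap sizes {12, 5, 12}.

5

Compute the nim-sum pairwise:
12 XOR 5 = 9
9 XOR 12 = 5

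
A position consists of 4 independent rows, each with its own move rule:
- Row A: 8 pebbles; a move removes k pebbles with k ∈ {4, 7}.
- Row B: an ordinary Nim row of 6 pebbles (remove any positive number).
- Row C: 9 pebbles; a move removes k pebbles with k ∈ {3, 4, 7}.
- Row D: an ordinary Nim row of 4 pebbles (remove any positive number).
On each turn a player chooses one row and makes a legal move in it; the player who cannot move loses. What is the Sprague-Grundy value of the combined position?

3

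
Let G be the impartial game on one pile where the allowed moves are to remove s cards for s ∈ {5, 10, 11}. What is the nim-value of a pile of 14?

2

Build the Grundy sequence with g(k) = mex{g(k−s) : s ∈ {5, 10, 11}, s ≤ k}:
k:     0  1  2  3  4  5  6  7  8  9 10 11 12 13 14
g(k):  0  0  0  0  0  1  1  1  1  1  2  2  2  2  2
So g(14) = 2.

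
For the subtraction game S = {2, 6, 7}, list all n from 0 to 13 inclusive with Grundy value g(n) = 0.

Grundy values for subtraction set {2, 6, 7}:
k:     0  1  2  3  4  5  6  7  8  9 10 11 12 13
g(k):  0  0  1  1  0  0  1  1  2  0  3  1  2  0
The P-positions (g = 0) in 0..13 are 0, 1, 4, 5, 9, 13.

0, 1, 4, 5, 9, 13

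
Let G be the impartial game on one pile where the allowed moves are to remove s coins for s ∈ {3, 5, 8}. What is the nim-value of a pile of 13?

0

Grundy values for subtraction set {3, 5, 8}:
k:     0  1  2  3  4  5  6  7  8  9 10 11 12 13
g(k):  0  0  0  1  1  1  2  2  2  3  3  0  0  0
So g(13) = 0.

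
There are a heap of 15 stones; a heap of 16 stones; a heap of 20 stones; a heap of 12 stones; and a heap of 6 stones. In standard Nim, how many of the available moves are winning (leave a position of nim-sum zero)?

1

Bitwise XOR of the heap sizes:
  01111  (15)
  10000  (16)
  10100  (20)
  01100  (12)
  00110  (6)
  -----
  00001  (1)
The overall nim-sum is X = 1. A heap of size p has a winning move iff p XOR X < p (reduce it to p XOR X).
  15: 15 XOR 1 = 14 < 15 — winning move (to 14).
  16: 16 XOR 1 = 17 ≥ 16 — no move.
  20: 20 XOR 1 = 21 ≥ 20 — no move.
  12: 12 XOR 1 = 13 ≥ 12 — no move.
  6: 6 XOR 1 = 7 ≥ 6 — no move.
That gives 1 winning move.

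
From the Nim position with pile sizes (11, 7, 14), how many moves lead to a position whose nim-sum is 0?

3

Nim-sum: 11 ⊕ 7 ⊕ 14 = 2.
The overall nim-sum is X = 2. A pile of size p has a winning move iff p XOR X < p (reduce it to p XOR X).
  11: 11 XOR 2 = 9 < 11 — winning move (to 9).
  7: 7 XOR 2 = 5 < 7 — winning move (to 5).
  14: 14 XOR 2 = 12 < 14 — winning move (to 12).
That gives 3 winning moves.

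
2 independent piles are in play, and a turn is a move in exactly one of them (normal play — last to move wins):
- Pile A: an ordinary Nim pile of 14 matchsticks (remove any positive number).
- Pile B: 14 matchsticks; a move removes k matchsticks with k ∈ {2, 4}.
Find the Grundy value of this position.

Pile A is a plain Nim pile of size 14, so its Grundy value is 14.
Grundy values for pile B (subtraction set {2, 4}):
k:     0  1  2  3  4  5  6  7  8  9 10 11 12 13 14
g(k):  0  0  1  1  2  2  0  0  1  1  2  2  0  0  1
So g(14) = 1.
The value of a disjunctive sum is the nim-sum of the parts.
Combined value = 14 XOR 1 = 15.

15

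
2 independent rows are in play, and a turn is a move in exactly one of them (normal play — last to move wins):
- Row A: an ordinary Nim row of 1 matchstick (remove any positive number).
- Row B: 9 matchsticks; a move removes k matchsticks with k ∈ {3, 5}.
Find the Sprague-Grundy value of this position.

1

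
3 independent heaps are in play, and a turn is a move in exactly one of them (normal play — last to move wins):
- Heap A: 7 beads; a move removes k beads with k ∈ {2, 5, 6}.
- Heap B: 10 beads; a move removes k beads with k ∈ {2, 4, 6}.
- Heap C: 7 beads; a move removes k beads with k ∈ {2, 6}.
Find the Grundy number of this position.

For heap A, compute g(0), g(1), … with moves {2, 5, 6}:
k:     0  1  2  3  4  5  6  7
g(k):  0  0  1  1  0  2  1  3
So g(7) = 3.
Build the Grundy sequence for heap B with g(k) = mex{g(k−s) : s ∈ {2, 4, 6}, s ≤ k}:
g(0) = mex{} = 0
g(1) = mex{} = 0
g(2) = mex{0} = 1
g(3) = mex{0} = 1
g(4) = mex{0,1} = 2
g(5) = mex{0,1} = 2
g(6) = mex{0,1,2} = 3
g(7) = mex{0,1,2} = 3
g(8) = mex{1,2,3} = 0
g(9) = mex{1,2,3} = 0
g(10) = mex{0,2,3} = 1
So g(10) = 1.
Grundy values for heap C (subtraction set {2, 6}):
k:     0  1  2  3  4  5  6  7
g(k):  0  0  1  1  0  0  1  1
So g(7) = 1.
The value of a disjunctive sum is the nim-sum of the parts.
Combined value = 3 XOR 1 XOR 1 = 3.

3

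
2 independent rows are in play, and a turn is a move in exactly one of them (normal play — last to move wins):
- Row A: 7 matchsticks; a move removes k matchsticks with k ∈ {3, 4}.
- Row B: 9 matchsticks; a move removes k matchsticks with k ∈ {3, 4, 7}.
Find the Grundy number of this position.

For row A, compute g(0), g(1), … with moves {3, 4}:
g(0) = mex{} = 0
g(1) = mex{} = 0
g(2) = mex{} = 0
g(3) = mex{0} = 1
g(4) = mex{0} = 1
g(5) = mex{0} = 1
g(6) = mex{0,1} = 2
g(7) = mex{1} = 0
So g(7) = 0.
Grundy values for row B (subtraction set {3, 4, 7}):
g(0) = mex{} = 0
g(1) = mex{} = 0
g(2) = mex{} = 0
g(3) = mex{0} = 1
g(4) = mex{0} = 1
g(5) = mex{0} = 1
g(6) = mex{0,1} = 2
g(7) = mex{0,1} = 2
g(8) = mex{0,1} = 2
g(9) = mex{0,1,2} = 3
So g(9) = 3.
The value of a disjunctive sum is the nim-sum of the parts.
Combined value = 0 ⊕ 3 = 3.

3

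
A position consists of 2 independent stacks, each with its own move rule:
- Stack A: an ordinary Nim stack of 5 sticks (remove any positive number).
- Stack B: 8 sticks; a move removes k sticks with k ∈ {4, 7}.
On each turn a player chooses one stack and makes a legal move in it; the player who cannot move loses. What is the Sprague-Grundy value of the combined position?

7

Stack A is a plain Nim stack of size 5, so its Grundy value is 5.
For stack B, compute g(0), g(1), … with moves {4, 7}:
k:     0  1  2  3  4  5  6  7  8
g(k):  0  0  0  0  1  1  1  1  2
So g(8) = 2.
The value of a disjunctive sum is the nim-sum of the parts.
Combined value = 5 XOR 2 = 7.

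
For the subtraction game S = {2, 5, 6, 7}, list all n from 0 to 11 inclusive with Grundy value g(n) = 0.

0, 1, 4

Grundy values for subtraction set {2, 5, 6, 7}:
g(0) = mex{} = 0
g(1) = mex{} = 0
g(2) = mex{0} = 1
g(3) = mex{0} = 1
g(4) = mex{1} = 0
g(5) = mex{0,1} = 2
g(6) = mex{0} = 1
g(7) = mex{0,1,2} = 3
g(8) = mex{0,1} = 2
g(9) = mex{0,1,3} = 2
g(10) = mex{0,1,2} = 3
g(11) = mex{0,1,2} = 3
The P-positions (g = 0) in 0..11 are 0, 1, 4.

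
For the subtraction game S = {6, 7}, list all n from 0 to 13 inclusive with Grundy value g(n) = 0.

0, 1, 2, 3, 4, 5, 13

Compute g(0), g(1), … for moves {6, 7}:
g(0) = mex{} = 0
g(1) = mex{} = 0
g(2) = mex{} = 0
g(3) = mex{} = 0
g(4) = mex{} = 0
g(5) = mex{} = 0
g(6) = mex{0} = 1
g(7) = mex{0} = 1
g(8) = mex{0} = 1
g(9) = mex{0} = 1
g(10) = mex{0} = 1
g(11) = mex{0} = 1
g(12) = mex{0,1} = 2
g(13) = mex{1} = 0
The P-positions (g = 0) in 0..13 are 0, 1, 2, 3, 4, 5, 13.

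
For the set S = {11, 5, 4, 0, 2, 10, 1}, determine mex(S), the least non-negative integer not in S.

3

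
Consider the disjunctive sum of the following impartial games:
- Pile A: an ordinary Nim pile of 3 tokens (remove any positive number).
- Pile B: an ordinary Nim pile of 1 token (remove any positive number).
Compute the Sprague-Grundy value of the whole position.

2

Pile A is a plain Nim pile of size 3, so its Grundy value is 3.
Pile B is a plain Nim pile of size 1, so its Grundy value is 1.
By the Sprague-Grundy theorem, the Grundy value of a sum of independent games is the XOR of the component values.
Combined value = 3 ⊕ 1 = 2.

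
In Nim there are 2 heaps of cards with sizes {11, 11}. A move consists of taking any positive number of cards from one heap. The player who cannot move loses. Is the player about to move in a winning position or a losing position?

Losing position

Compute the nim-sum pairwise:
11 ⊕ 11 = 0
The nim-sum is 0, so this is a P-position: the player to move is in a losing position under optimal play.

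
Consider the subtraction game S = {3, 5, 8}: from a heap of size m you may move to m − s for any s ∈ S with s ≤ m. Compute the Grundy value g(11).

0

Compute g(0), g(1), … for moves {3, 5, 8}:
g(0) = mex{} = 0
g(1) = mex{} = 0
g(2) = mex{} = 0
g(3) = mex{0} = 1
g(4) = mex{0} = 1
g(5) = mex{0} = 1
g(6) = mex{0,1} = 2
g(7) = mex{0,1} = 2
g(8) = mex{0,1} = 2
g(9) = mex{0,1,2} = 3
g(10) = mex{0,1,2} = 3
g(11) = mex{1,2} = 0
So g(11) = 0.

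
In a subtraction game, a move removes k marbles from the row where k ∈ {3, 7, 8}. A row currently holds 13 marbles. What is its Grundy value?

2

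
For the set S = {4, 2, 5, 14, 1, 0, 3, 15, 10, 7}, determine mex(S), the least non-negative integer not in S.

6

The values 0, 1, 2, 3, 4, 5 are all present; 6 is the first non-negative integer missing from the set.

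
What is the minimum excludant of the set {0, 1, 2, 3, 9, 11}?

4

The values 0, 1, 2, 3 are all present; 4 is the first non-negative integer missing from the set.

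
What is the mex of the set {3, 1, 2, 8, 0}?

The values 0, 1, 2, 3 are all present; 4 is the first non-negative integer missing from the set.

4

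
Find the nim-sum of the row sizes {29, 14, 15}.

28

Compute the nim-sum pairwise:
29 ^ 14 = 19
19 ^ 15 = 28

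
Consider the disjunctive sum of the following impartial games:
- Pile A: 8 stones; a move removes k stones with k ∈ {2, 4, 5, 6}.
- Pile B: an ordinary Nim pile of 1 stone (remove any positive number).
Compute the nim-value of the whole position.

For pile A, compute g(0), g(1), … with moves {2, 4, 5, 6}:
k:     0  1  2  3  4  5  6  7  8
g(k):  0  0  1  1  2  2  3  3  0
So g(8) = 0.
Pile B is a plain Nim pile of size 1, so its Grundy value is 1.
By the Sprague-Grundy theorem, the Grundy value of a sum of independent games is the XOR of the component values.
Combined value = 0 XOR 1 = 1.

1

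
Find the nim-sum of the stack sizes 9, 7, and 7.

9

Compute the nim-sum pairwise:
9 XOR 7 = 14
14 XOR 7 = 9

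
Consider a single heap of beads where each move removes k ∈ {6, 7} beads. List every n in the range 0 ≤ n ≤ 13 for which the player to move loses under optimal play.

Build the Grundy sequence with g(k) = mex{g(k−s) : s ∈ {6, 7}, s ≤ k}:
g(0) = mex{} = 0
g(1) = mex{} = 0
g(2) = mex{} = 0
g(3) = mex{} = 0
g(4) = mex{} = 0
g(5) = mex{} = 0
g(6) = mex{0} = 1
g(7) = mex{0} = 1
g(8) = mex{0} = 1
g(9) = mex{0} = 1
g(10) = mex{0} = 1
g(11) = mex{0} = 1
g(12) = mex{0,1} = 2
g(13) = mex{1} = 0
The P-positions (g = 0) in 0..13 are 0, 1, 2, 3, 4, 5, 13.

0, 1, 2, 3, 4, 5, 13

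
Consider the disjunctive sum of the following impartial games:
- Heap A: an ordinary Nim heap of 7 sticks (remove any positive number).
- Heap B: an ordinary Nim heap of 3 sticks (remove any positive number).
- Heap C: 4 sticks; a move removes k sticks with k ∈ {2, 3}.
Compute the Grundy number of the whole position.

6

Heap A is a plain Nim heap of size 7, so its Grundy value is 7.
Heap B is a plain Nim heap of size 3, so its Grundy value is 3.
Grundy values for heap C (subtraction set {2, 3}):
g(0) = mex{} = 0
g(1) = mex{} = 0
g(2) = mex{0} = 1
g(3) = mex{0} = 1
g(4) = mex{0,1} = 2
So g(4) = 2.
By the Sprague-Grundy theorem, the Grundy value of a sum of independent games is the XOR of the component values.
Combined value = 7 XOR 3 XOR 2 = 6.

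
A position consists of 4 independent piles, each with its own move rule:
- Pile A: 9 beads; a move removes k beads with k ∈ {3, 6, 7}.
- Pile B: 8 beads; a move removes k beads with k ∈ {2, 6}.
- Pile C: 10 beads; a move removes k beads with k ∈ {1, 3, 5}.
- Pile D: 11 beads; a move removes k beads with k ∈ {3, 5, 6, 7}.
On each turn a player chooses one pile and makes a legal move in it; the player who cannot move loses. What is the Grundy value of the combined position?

3

Build the Grundy sequence for pile A with g(k) = mex{g(k−s) : s ∈ {3, 6, 7}, s ≤ k}:
g(0) = mex{} = 0
g(1) = mex{} = 0
g(2) = mex{} = 0
g(3) = mex{0} = 1
g(4) = mex{0} = 1
g(5) = mex{0} = 1
g(6) = mex{0,1} = 2
g(7) = mex{0,1} = 2
g(8) = mex{0,1} = 2
g(9) = mex{0,1,2} = 3
So g(9) = 3.
Build the Grundy sequence for pile B with g(k) = mex{g(k−s) : s ∈ {2, 6}, s ≤ k}:
k:     0  1  2  3  4  5  6  7  8
g(k):  0  0  1  1  0  0  1  1  0
So g(8) = 0.
Grundy values for pile C (subtraction set {1, 3, 5}):
g(0) = mex{} = 0
g(1) = mex{0} = 1
g(2) = mex{1} = 0
g(3) = mex{0} = 1
g(4) = mex{1} = 0
g(5) = mex{0} = 1
g(6) = mex{1} = 0
g(7) = mex{0} = 1
g(8) = mex{1} = 0
g(9) = mex{0} = 1
g(10) = mex{1} = 0
So g(10) = 0.
For pile D, compute g(0), g(1), … with moves {3, 5, 6, 7}:
g(0) = mex{} = 0
g(1) = mex{} = 0
g(2) = mex{} = 0
g(3) = mex{0} = 1
g(4) = mex{0} = 1
g(5) = mex{0} = 1
g(6) = mex{0,1} = 2
g(7) = mex{0,1} = 2
g(8) = mex{0,1} = 2
g(9) = mex{0,1,2} = 3
g(10) = mex{1,2} = 0
g(11) = mex{1,2} = 0
So g(11) = 0.
By the Sprague-Grundy theorem, the Grundy value of a sum of independent games is the XOR of the component values.
Combined value = 3 ⊕ 0 ⊕ 0 ⊕ 0 = 3.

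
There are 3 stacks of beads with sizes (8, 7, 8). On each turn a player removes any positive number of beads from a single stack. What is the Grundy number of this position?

7

Write each in binary and XOR column by column:
  1000  (8)
  0111  (7)
  1000  (8)
  ----
  0111  (7)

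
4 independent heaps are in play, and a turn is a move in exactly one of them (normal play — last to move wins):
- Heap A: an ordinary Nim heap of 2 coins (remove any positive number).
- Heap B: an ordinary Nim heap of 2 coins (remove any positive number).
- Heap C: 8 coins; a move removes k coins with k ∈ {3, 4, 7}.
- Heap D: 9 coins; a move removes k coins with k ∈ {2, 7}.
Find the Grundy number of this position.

Heap A is a plain Nim heap of size 2, so its Grundy value is 2.
Heap B is a plain Nim heap of size 2, so its Grundy value is 2.
Build the Grundy sequence for heap C with g(k) = mex{g(k−s) : s ∈ {3, 4, 7}, s ≤ k}:
k:     0  1  2  3  4  5  6  7  8
g(k):  0  0  0  1  1  1  2  2  2
So g(8) = 2.
Build the Grundy sequence for heap D with g(k) = mex{g(k−s) : s ∈ {2, 7}, s ≤ k}:
k:     0  1  2  3  4  5  6  7  8  9
g(k):  0  0  1  1  0  0  1  1  2  0
So g(9) = 0.
By the Sprague-Grundy theorem, the Grundy value of a sum of independent games is the XOR of the component values.
Combined value = 2 ⊕ 2 ⊕ 2 ⊕ 0 = 2.

2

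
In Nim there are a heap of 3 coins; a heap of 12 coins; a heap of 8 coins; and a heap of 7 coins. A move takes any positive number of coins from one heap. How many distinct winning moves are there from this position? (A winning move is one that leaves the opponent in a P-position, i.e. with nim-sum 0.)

Write each in binary and XOR column by column:
  0011  (3)
  1100  (12)
  1000  (8)
  0111  (7)
  ----
  0000  (0)
The nim-sum is already 0, so every move leaves a nonzero nim-sum — there are no winning moves.

0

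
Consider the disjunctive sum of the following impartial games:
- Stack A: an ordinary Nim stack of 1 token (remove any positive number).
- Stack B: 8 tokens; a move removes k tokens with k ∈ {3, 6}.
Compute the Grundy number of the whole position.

3

Stack A is a plain Nim stack of size 1, so its Grundy value is 1.
Build the Grundy sequence for stack B with g(k) = mex{g(k−s) : s ∈ {3, 6}, s ≤ k}:
g(0) = mex{} = 0
g(1) = mex{} = 0
g(2) = mex{} = 0
g(3) = mex{0} = 1
g(4) = mex{0} = 1
g(5) = mex{0} = 1
g(6) = mex{0,1} = 2
g(7) = mex{0,1} = 2
g(8) = mex{0,1} = 2
So g(8) = 2.
The value of a disjunctive sum is the nim-sum of the parts.
Combined value = 1 ⊕ 2 = 3.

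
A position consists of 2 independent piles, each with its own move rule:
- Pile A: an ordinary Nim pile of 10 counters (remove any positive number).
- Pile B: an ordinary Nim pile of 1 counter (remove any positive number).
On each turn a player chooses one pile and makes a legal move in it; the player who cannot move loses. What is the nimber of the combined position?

Pile A is a plain Nim pile of size 10, so its Grundy value is 10.
Pile B is a plain Nim pile of size 1, so its Grundy value is 1.
The value of a disjunctive sum is the nim-sum of the parts.
Combined value = 10 XOR 1 = 11.

11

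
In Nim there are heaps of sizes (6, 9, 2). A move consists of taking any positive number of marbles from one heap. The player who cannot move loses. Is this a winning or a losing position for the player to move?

Winning position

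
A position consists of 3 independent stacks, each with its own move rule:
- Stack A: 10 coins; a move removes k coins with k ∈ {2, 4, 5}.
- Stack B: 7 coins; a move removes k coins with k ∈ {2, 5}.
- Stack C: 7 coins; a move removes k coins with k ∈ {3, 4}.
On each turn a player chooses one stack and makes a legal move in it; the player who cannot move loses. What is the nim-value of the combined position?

1

Grundy values for stack A (subtraction set {2, 4, 5}):
k:     0  1  2  3  4  5  6  7  8  9 10
g(k):  0  0  1  1  2  2  3  0  0  1  1
So g(10) = 1.
Build the Grundy sequence for stack B with g(k) = mex{g(k−s) : s ∈ {2, 5}, s ≤ k}:
g(0) = mex{} = 0
g(1) = mex{} = 0
g(2) = mex{0} = 1
g(3) = mex{0} = 1
g(4) = mex{1} = 0
g(5) = mex{0,1} = 2
g(6) = mex{0} = 1
g(7) = mex{1,2} = 0
So g(7) = 0.
Grundy values for stack C (subtraction set {3, 4}):
g(0) = mex{} = 0
g(1) = mex{} = 0
g(2) = mex{} = 0
g(3) = mex{0} = 1
g(4) = mex{0} = 1
g(5) = mex{0} = 1
g(6) = mex{0,1} = 2
g(7) = mex{1} = 0
So g(7) = 0.
The value of a disjunctive sum is the nim-sum of the parts.
Combined value = 1 XOR 0 XOR 0 = 1.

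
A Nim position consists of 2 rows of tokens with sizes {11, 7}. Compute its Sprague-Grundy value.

12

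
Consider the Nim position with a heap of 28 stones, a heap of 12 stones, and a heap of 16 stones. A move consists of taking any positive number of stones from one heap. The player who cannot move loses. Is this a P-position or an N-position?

P-position

Compute the nim-sum pairwise:
28 XOR 12 = 16
16 XOR 16 = 0
The nim-sum is 0, so this is a P-position: the player to move is in a losing position under optimal play.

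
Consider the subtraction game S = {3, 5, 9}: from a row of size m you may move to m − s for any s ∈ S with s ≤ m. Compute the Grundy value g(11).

1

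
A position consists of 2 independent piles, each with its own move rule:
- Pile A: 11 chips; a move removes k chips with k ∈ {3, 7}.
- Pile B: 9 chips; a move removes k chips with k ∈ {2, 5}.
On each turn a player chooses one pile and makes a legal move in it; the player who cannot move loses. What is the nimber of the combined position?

1

Grundy values for pile A (subtraction set {3, 7}):
k:     0  1  2  3  4  5  6  7  8  9 10 11
g(k):  0  0  0  1  1  1  0  2  2  1  0  0
So g(11) = 0.
Build the Grundy sequence for pile B with g(k) = mex{g(k−s) : s ∈ {2, 5}, s ≤ k}:
k:     0  1  2  3  4  5  6  7  8  9
g(k):  0  0  1  1  0  2  1  0  0  1
So g(9) = 1.
The value of a disjunctive sum is the nim-sum of the parts.
Combined value = 0 ⊕ 1 = 1.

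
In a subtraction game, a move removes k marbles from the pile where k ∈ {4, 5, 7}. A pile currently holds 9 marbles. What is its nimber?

2

Build the Grundy sequence with g(k) = mex{g(k−s) : s ∈ {4, 5, 7}, s ≤ k}:
g(0) = mex{} = 0
g(1) = mex{} = 0
g(2) = mex{} = 0
g(3) = mex{} = 0
g(4) = mex{0} = 1
g(5) = mex{0} = 1
g(6) = mex{0} = 1
g(7) = mex{0} = 1
g(8) = mex{0,1} = 2
g(9) = mex{0,1} = 2
So g(9) = 2.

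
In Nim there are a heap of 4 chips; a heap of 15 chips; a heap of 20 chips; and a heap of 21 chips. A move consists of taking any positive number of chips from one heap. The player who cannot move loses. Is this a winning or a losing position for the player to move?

In binary:
  00100  (4)
  01111  (15)
  10100  (20)
  10101  (21)
  -----
  01010  (10)
The nim-sum is 10 ≠ 0, so this is an N-position: the player to move can win.

Winning position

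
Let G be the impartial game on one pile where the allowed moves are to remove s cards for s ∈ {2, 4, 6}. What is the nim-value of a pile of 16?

Build the Grundy sequence with g(k) = mex{g(k−s) : s ∈ {2, 4, 6}, s ≤ k}:
k:     0  1  2  3  4  5  6  7  8  9 10 11 12 13 14 15 16
g(k):  0  0  1  1  2  2  3  3  0  0  1  1  2  2  3  3  0
So g(16) = 0.

0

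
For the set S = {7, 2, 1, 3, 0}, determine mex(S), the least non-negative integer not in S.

4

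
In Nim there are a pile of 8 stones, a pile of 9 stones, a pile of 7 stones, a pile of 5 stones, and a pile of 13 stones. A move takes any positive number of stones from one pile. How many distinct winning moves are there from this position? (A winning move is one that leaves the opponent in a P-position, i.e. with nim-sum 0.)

3

Nim-sum: 8 ^ 9 ^ 7 ^ 5 ^ 13 = 14.
The overall nim-sum is X = 14. A pile of size p has a winning move iff p XOR X < p (reduce it to p XOR X).
  8: 8 XOR 14 = 6 < 8 — winning move (to 6).
  9: 9 XOR 14 = 7 < 9 — winning move (to 7).
  7: 7 XOR 14 = 9 ≥ 7 — no move.
  5: 5 XOR 14 = 11 ≥ 5 — no move.
  13: 13 XOR 14 = 3 < 13 — winning move (to 3).
That gives 3 winning moves.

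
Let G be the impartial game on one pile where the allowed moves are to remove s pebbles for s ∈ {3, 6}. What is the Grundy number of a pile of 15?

Grundy values for subtraction set {3, 6}:
k:     0  1  2  3  4  5  6  7  8  9 10 11 12 13 14 15
g(k):  0  0  0  1  1  1  2  2  2  0  0  0  1  1  1  2
So g(15) = 2.

2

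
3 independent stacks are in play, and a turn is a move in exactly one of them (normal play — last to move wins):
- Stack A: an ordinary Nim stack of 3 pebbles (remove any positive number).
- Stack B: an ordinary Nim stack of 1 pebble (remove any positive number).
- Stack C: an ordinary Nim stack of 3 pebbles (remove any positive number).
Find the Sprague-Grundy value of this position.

1

Stack A is a plain Nim stack of size 3, so its Grundy value is 3.
Stack B is a plain Nim stack of size 1, so its Grundy value is 1.
Stack C is a plain Nim stack of size 3, so its Grundy value is 3.
The value of a disjunctive sum is the nim-sum of the parts.
Combined value = 3 ⊕ 1 ⊕ 3 = 1.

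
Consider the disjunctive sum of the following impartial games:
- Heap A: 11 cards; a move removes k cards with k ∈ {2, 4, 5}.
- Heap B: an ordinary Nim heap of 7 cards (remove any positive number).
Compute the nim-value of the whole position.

For heap A, compute g(0), g(1), … with moves {2, 4, 5}:
g(0) = mex{} = 0
g(1) = mex{} = 0
g(2) = mex{0} = 1
g(3) = mex{0} = 1
g(4) = mex{0,1} = 2
g(5) = mex{0,1} = 2
g(6) = mex{0,1,2} = 3
g(7) = mex{1,2} = 0
g(8) = mex{1,2,3} = 0
g(9) = mex{0,2} = 1
g(10) = mex{0,2,3} = 1
g(11) = mex{0,1,3} = 2
So g(11) = 2.
Heap B is a plain Nim heap of size 7, so its Grundy value is 7.
The value of a disjunctive sum is the nim-sum of the parts.
Combined value = 2 ⊕ 7 = 5.

5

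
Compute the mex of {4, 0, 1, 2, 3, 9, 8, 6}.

The values 0, 1, 2, 3, 4 are all present; 5 is the first non-negative integer missing from the set.

5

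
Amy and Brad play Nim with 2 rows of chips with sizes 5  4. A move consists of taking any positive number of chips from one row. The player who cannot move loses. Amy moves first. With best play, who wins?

Nim-sum: 5 ⊕ 4 = 1.
The nim-sum is 1 ≠ 0, so this is an N-position: the player to move can win; Amy has a winning move.

Amy wins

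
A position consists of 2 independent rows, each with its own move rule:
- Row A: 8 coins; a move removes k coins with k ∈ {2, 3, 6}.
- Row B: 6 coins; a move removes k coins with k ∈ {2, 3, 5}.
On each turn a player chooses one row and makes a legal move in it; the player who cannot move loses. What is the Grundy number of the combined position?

1

Build the Grundy sequence for row A with g(k) = mex{g(k−s) : s ∈ {2, 3, 6}, s ≤ k}:
k:     0  1  2  3  4  5  6  7  8
g(k):  0  0  1  1  2  0  3  1  2
So g(8) = 2.
Grundy values for row B (subtraction set {2, 3, 5}):
k:     0  1  2  3  4  5  6
g(k):  0  0  1  1  2  2  3
So g(6) = 3.
By the Sprague-Grundy theorem, the Grundy value of a sum of independent games is the XOR of the component values.
Combined value = 2 ⊕ 3 = 1.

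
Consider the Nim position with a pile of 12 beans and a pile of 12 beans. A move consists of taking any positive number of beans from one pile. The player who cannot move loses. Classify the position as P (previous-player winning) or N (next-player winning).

Compute the nim-sum pairwise:
12 ^ 12 = 0
The nim-sum is 0, so this is a P-position: the player to move is in a losing position under optimal play.

P-position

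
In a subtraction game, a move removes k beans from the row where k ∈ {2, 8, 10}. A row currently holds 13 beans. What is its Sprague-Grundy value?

Build the Grundy sequence with g(k) = mex{g(k−s) : s ∈ {2, 8, 10}, s ≤ k}:
g(0) = mex{} = 0
g(1) = mex{} = 0
g(2) = mex{0} = 1
g(3) = mex{0} = 1
g(4) = mex{1} = 0
g(5) = mex{1} = 0
g(6) = mex{0} = 1
g(7) = mex{0} = 1
g(8) = mex{0,1} = 2
g(9) = mex{0,1} = 2
g(10) = mex{0,1,2} = 3
g(11) = mex{0,1,2} = 3
g(12) = mex{0,1,3} = 2
g(13) = mex{0,1,3} = 2
So g(13) = 2.

2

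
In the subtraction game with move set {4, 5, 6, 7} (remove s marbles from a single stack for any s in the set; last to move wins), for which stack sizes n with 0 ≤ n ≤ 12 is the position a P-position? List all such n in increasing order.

0, 1, 2, 3, 11, 12

Compute g(0), g(1), … for moves {4, 5, 6, 7}:
k:     0  1  2  3  4  5  6  7  8  9 10 11 12
g(k):  0  0  0  0  1  1  1  1  2  2  2  0  0
The P-positions (g = 0) in 0..12 are 0, 1, 2, 3, 11, 12.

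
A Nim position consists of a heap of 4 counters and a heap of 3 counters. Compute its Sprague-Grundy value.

Compute the nim-sum pairwise:
4 XOR 3 = 7

7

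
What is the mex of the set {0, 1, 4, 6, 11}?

The values 0, 1 are all present; 2 is the first non-negative integer missing from the set.

2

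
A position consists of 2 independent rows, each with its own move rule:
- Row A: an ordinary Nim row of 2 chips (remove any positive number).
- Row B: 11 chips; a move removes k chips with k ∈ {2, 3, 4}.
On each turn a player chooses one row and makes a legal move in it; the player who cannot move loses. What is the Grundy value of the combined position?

0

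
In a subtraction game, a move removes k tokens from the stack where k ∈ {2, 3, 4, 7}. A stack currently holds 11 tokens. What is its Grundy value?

0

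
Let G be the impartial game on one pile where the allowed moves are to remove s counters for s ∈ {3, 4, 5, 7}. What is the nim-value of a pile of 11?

Compute g(0), g(1), … for moves {3, 4, 5, 7}:
k:     0  1  2  3  4  5  6  7  8  9 10 11
g(k):  0  0  0  1  1  1  2  2  2  3  0  0
So g(11) = 0.

0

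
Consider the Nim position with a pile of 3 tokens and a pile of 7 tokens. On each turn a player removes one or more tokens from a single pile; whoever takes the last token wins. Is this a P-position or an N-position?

N-position

Bitwise XOR of the heap sizes:
  011  (3)
  111  (7)
  ---
  100  (4)
The nim-sum is 4 ≠ 0, so this is an N-position: the player to move can win.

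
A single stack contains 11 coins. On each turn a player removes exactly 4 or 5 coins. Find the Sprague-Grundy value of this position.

0

Build the Grundy sequence with g(k) = mex{g(k−s) : s ∈ {4, 5}, s ≤ k}:
g(0) = mex{} = 0
g(1) = mex{} = 0
g(2) = mex{} = 0
g(3) = mex{} = 0
g(4) = mex{0} = 1
g(5) = mex{0} = 1
g(6) = mex{0} = 1
g(7) = mex{0} = 1
g(8) = mex{0,1} = 2
g(9) = mex{1} = 0
g(10) = mex{1} = 0
g(11) = mex{1} = 0
So g(11) = 0.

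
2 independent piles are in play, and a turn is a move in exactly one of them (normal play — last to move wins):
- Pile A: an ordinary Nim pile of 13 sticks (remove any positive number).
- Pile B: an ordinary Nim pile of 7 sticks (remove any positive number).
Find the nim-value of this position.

10

Pile A is a plain Nim pile of size 13, so its Grundy value is 13.
Pile B is a plain Nim pile of size 7, so its Grundy value is 7.
The value of a disjunctive sum is the nim-sum of the parts.
Combined value = 13 ⊕ 7 = 10.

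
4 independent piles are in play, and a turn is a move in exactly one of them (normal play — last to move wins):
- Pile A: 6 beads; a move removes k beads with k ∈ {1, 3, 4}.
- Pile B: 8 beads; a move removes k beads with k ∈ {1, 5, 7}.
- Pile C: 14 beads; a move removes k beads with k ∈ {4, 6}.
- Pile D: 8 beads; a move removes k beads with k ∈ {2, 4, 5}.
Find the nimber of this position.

Grundy values for pile A (subtraction set {1, 3, 4}):
k:     0  1  2  3  4  5  6
g(k):  0  1  0  1  2  3  2
So g(6) = 2.
Grundy values for pile B (subtraction set {1, 5, 7}):
g(0) = mex{} = 0
g(1) = mex{0} = 1
g(2) = mex{1} = 0
g(3) = mex{0} = 1
g(4) = mex{1} = 0
g(5) = mex{0} = 1
g(6) = mex{1} = 0
g(7) = mex{0} = 1
g(8) = mex{1} = 0
So g(8) = 0.
Grundy values for pile C (subtraction set {4, 6}):
k:     0  1  2  3  4  5  6  7  8  9 10 11 12 13 14
g(k):  0  0  0  0  1  1  1  1  2  2  0  0  0  0  1
So g(14) = 1.
For pile D, compute g(0), g(1), … with moves {2, 4, 5}:
g(0) = mex{} = 0
g(1) = mex{} = 0
g(2) = mex{0} = 1
g(3) = mex{0} = 1
g(4) = mex{0,1} = 2
g(5) = mex{0,1} = 2
g(6) = mex{0,1,2} = 3
g(7) = mex{1,2} = 0
g(8) = mex{1,2,3} = 0
So g(8) = 0.
The value of a disjunctive sum is the nim-sum of the parts.
Combined value = 2 XOR 0 XOR 1 XOR 0 = 3.

3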